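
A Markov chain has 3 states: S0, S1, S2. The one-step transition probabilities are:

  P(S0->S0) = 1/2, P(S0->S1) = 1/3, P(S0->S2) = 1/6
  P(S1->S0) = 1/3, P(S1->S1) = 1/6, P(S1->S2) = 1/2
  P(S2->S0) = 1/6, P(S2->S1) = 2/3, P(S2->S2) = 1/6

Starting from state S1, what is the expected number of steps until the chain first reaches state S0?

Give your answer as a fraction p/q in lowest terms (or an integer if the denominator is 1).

Let h_i = expected steps to first reach S0 from state i.
Boundary: h_S0 = 0.
First-step equations for the other states:
  h_S1 = 1 + 1/3*h_S0 + 1/6*h_S1 + 1/2*h_S2
  h_S2 = 1 + 1/6*h_S0 + 2/3*h_S1 + 1/6*h_S2

Substituting h_S0 = 0 and rearranging gives the linear system (I - Q) h = 1:
  [5/6, -1/2] . (h_S1, h_S2) = 1
  [-2/3, 5/6] . (h_S1, h_S2) = 1

Solving yields:
  h_S1 = 48/13
  h_S2 = 54/13

Starting state is S1, so the expected hitting time is h_S1 = 48/13.

Answer: 48/13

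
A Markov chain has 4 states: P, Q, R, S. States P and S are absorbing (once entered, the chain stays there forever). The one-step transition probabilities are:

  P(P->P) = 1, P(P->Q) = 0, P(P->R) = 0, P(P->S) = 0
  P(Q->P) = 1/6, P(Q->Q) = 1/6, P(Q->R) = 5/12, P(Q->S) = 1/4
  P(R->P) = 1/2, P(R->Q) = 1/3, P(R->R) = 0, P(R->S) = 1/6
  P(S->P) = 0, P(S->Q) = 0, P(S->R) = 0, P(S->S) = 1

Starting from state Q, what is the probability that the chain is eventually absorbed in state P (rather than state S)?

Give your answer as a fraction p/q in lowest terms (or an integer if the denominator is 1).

Answer: 27/50

Derivation:
Let a_i = P(absorbed in P | start in state i).
Boundary conditions: a_P = 1, a_S = 0.
For each transient state i, a_i = sum_j P(i->j) * a_j:
  a_Q = 1/6*a_P + 1/6*a_Q + 5/12*a_R + 1/4*a_S
  a_R = 1/2*a_P + 1/3*a_Q + 0*a_R + 1/6*a_S

Substituting a_P = 1 and a_S = 0, rearrange to (I - Q) a = r where r[i] = P(i -> P):
  [5/6, -5/12] . (a_Q, a_R) = 1/6
  [-1/3, 1] . (a_Q, a_R) = 1/2

Solving yields:
  a_Q = 27/50
  a_R = 17/25

Starting state is Q, so the absorption probability is a_Q = 27/50.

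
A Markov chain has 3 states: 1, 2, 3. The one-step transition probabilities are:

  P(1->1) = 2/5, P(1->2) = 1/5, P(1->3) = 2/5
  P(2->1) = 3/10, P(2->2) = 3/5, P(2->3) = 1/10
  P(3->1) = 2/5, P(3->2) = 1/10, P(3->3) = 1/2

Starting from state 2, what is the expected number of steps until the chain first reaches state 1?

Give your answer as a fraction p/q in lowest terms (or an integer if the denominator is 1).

Let h_i = expected steps to first reach 1 from state i.
Boundary: h_1 = 0.
First-step equations for the other states:
  h_2 = 1 + 3/10*h_1 + 3/5*h_2 + 1/10*h_3
  h_3 = 1 + 2/5*h_1 + 1/10*h_2 + 1/2*h_3

Substituting h_1 = 0 and rearranging gives the linear system (I - Q) h = 1:
  [2/5, -1/10] . (h_2, h_3) = 1
  [-1/10, 1/2] . (h_2, h_3) = 1

Solving yields:
  h_2 = 60/19
  h_3 = 50/19

Starting state is 2, so the expected hitting time is h_2 = 60/19.

Answer: 60/19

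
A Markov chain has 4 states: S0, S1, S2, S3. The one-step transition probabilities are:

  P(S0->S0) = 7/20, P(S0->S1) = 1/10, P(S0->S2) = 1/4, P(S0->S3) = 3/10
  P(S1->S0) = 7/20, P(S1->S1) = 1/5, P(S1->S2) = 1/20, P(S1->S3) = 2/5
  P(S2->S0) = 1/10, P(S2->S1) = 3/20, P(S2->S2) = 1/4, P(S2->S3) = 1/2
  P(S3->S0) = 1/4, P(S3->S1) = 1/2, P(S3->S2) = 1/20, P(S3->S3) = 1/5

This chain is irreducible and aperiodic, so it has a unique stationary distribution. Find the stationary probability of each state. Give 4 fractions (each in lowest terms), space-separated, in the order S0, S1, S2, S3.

The stationary distribution satisfies pi = pi * P, i.e.:
  pi_S0 = 7/20*pi_S0 + 7/20*pi_S1 + 1/10*pi_S2 + 1/4*pi_S3
  pi_S1 = 1/10*pi_S0 + 1/5*pi_S1 + 3/20*pi_S2 + 1/2*pi_S3
  pi_S2 = 1/4*pi_S0 + 1/20*pi_S1 + 1/4*pi_S2 + 1/20*pi_S3
  pi_S3 = 3/10*pi_S0 + 2/5*pi_S1 + 1/2*pi_S2 + 1/5*pi_S3
with normalization: pi_S0 + pi_S1 + pi_S2 + pi_S3 = 1.

Using the first 3 balance equations plus normalization, the linear system A*pi = b is:
  [-13/20, 7/20, 1/10, 1/4] . pi = 0
  [1/10, -4/5, 3/20, 1/2] . pi = 0
  [1/4, 1/20, -3/4, 1/20] . pi = 0
  [1, 1, 1, 1] . pi = 1

Solving yields:
  pi_S0 = 577/2028
  pi_S1 = 353/1352
  pi_S2 = 271/2028
  pi_S3 = 1301/4056

Verification (pi * P):
  577/2028*7/20 + 353/1352*7/20 + 271/2028*1/10 + 1301/4056*1/4 = 577/2028 = pi_S0  (ok)
  577/2028*1/10 + 353/1352*1/5 + 271/2028*3/20 + 1301/4056*1/2 = 353/1352 = pi_S1  (ok)
  577/2028*1/4 + 353/1352*1/20 + 271/2028*1/4 + 1301/4056*1/20 = 271/2028 = pi_S2  (ok)
  577/2028*3/10 + 353/1352*2/5 + 271/2028*1/2 + 1301/4056*1/5 = 1301/4056 = pi_S3  (ok)

Answer: 577/2028 353/1352 271/2028 1301/4056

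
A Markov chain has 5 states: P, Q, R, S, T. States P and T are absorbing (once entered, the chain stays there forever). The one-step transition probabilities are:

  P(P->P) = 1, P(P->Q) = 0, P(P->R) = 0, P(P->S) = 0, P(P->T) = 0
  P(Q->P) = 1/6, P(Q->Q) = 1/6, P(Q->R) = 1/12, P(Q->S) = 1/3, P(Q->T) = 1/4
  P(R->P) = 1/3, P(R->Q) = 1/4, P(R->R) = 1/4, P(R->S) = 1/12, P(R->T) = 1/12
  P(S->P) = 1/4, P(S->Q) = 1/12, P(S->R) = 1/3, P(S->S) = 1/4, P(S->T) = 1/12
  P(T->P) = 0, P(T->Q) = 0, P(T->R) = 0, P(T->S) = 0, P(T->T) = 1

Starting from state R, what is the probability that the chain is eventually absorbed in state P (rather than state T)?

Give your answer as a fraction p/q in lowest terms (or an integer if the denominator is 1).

Let a_i = P(absorbed in P | start in state i).
Boundary conditions: a_P = 1, a_T = 0.
For each transient state i, a_i = sum_j P(i->j) * a_j:
  a_Q = 1/6*a_P + 1/6*a_Q + 1/12*a_R + 1/3*a_S + 1/4*a_T
  a_R = 1/3*a_P + 1/4*a_Q + 1/4*a_R + 1/12*a_S + 1/12*a_T
  a_S = 1/4*a_P + 1/12*a_Q + 1/3*a_R + 1/4*a_S + 1/12*a_T

Substituting a_P = 1 and a_T = 0, rearrange to (I - Q) a = r where r[i] = P(i -> P):
  [5/6, -1/12, -1/3] . (a_Q, a_R, a_S) = 1/6
  [-1/4, 3/4, -1/12] . (a_Q, a_R, a_S) = 1/3
  [-1/12, -1/3, 3/4] . (a_Q, a_R, a_S) = 1/4

Solving yields:
  a_Q = 365/658
  a_R = 233/329
  a_S = 467/658

Starting state is R, so the absorption probability is a_R = 233/329.

Answer: 233/329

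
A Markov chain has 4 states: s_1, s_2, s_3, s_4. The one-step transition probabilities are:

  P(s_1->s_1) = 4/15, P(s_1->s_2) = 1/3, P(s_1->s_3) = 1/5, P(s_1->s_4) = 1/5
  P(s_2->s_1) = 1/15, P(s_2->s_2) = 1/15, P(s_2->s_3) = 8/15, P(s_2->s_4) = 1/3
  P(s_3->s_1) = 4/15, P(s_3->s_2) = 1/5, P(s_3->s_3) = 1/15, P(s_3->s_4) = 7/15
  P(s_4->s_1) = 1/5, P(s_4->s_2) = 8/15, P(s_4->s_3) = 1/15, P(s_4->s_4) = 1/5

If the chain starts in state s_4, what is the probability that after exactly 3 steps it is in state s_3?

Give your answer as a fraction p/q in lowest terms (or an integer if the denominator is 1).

Answer: 641/3375

Derivation:
Computing P^3 by repeated multiplication:
P^1 =
  s_1: [4/15, 1/3, 1/5, 1/5]
  s_2: [1/15, 1/15, 8/15, 1/3]
  s_3: [4/15, 1/5, 1/15, 7/15]
  s_4: [1/5, 8/15, 1/15, 1/5]
P^2 =
  s_1: [14/75, 58/225, 58/225, 67/225]
  s_2: [52/225, 14/45, 8/75, 79/225]
  s_3: [44/225, 82/225, 44/225, 11/45]
  s_4: [11/75, 2/9, 77/225, 13/45]
P^3 =
  s_1: [659/3375, 326/1125, 143/675, 341/1125]
  s_2: [611/3375, 1034/3375, 91/375, 911/3375]
  s_3: [599/3375, 874/3375, 887/3375, 203/675]
  s_4: [137/675, 322/1125, 641/3375, 361/1125]

(P^3)[s_4 -> s_3] = 641/3375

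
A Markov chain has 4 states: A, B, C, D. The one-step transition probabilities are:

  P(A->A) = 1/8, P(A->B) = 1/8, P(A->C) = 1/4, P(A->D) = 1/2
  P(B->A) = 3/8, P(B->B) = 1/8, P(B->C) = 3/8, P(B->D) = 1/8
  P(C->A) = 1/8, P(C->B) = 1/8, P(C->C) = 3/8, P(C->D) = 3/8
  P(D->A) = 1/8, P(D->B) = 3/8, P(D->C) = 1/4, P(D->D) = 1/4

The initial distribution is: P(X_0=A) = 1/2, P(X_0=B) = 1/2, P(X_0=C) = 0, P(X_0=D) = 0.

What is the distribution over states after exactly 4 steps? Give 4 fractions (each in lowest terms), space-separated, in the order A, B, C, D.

Answer: 363/2048 821/4096 2583/8192 2515/8192

Derivation:
Propagating the distribution step by step (d_{t+1} = d_t * P):
d_0 = (A=1/2, B=1/2, C=0, D=0)
  d_1[A] = 1/2*1/8 + 1/2*3/8 + 0*1/8 + 0*1/8 = 1/4
  d_1[B] = 1/2*1/8 + 1/2*1/8 + 0*1/8 + 0*3/8 = 1/8
  d_1[C] = 1/2*1/4 + 1/2*3/8 + 0*3/8 + 0*1/4 = 5/16
  d_1[D] = 1/2*1/2 + 1/2*1/8 + 0*3/8 + 0*1/4 = 5/16
d_1 = (A=1/4, B=1/8, C=5/16, D=5/16)
  d_2[A] = 1/4*1/8 + 1/8*3/8 + 5/16*1/8 + 5/16*1/8 = 5/32
  d_2[B] = 1/4*1/8 + 1/8*1/8 + 5/16*1/8 + 5/16*3/8 = 13/64
  d_2[C] = 1/4*1/4 + 1/8*3/8 + 5/16*3/8 + 5/16*1/4 = 39/128
  d_2[D] = 1/4*1/2 + 1/8*1/8 + 5/16*3/8 + 5/16*1/4 = 43/128
d_2 = (A=5/32, B=13/64, C=39/128, D=43/128)
  d_3[A] = 5/32*1/8 + 13/64*3/8 + 39/128*1/8 + 43/128*1/8 = 45/256
  d_3[B] = 5/32*1/8 + 13/64*1/8 + 39/128*1/8 + 43/128*3/8 = 107/512
  d_3[C] = 5/32*1/4 + 13/64*3/8 + 39/128*3/8 + 43/128*1/4 = 321/1024
  d_3[D] = 5/32*1/2 + 13/64*1/8 + 39/128*3/8 + 43/128*1/4 = 309/1024
d_3 = (A=45/256, B=107/512, C=321/1024, D=309/1024)
  d_4[A] = 45/256*1/8 + 107/512*3/8 + 321/1024*1/8 + 309/1024*1/8 = 363/2048
  d_4[B] = 45/256*1/8 + 107/512*1/8 + 321/1024*1/8 + 309/1024*3/8 = 821/4096
  d_4[C] = 45/256*1/4 + 107/512*3/8 + 321/1024*3/8 + 309/1024*1/4 = 2583/8192
  d_4[D] = 45/256*1/2 + 107/512*1/8 + 321/1024*3/8 + 309/1024*1/4 = 2515/8192
d_4 = (A=363/2048, B=821/4096, C=2583/8192, D=2515/8192)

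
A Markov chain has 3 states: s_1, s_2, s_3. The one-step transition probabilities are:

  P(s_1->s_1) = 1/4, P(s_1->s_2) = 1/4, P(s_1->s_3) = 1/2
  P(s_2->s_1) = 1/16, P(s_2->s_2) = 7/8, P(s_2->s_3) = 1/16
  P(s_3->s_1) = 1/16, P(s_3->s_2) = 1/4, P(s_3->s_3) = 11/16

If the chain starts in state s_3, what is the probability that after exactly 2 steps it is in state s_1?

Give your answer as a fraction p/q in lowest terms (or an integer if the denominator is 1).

Computing P^2 by repeated multiplication:
P^1 =
  s_1: [1/4, 1/4, 1/2]
  s_2: [1/16, 7/8, 1/16]
  s_3: [1/16, 1/4, 11/16]
P^2 =
  s_1: [7/64, 13/32, 31/64]
  s_2: [19/256, 51/64, 33/256]
  s_3: [19/256, 13/32, 133/256]

(P^2)[s_3 -> s_1] = 19/256

Answer: 19/256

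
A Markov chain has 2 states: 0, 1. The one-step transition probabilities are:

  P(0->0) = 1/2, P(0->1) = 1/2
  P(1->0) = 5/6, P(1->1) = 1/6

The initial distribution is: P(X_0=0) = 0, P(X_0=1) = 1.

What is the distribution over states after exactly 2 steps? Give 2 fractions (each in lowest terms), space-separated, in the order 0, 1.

Answer: 5/9 4/9

Derivation:
Propagating the distribution step by step (d_{t+1} = d_t * P):
d_0 = (0=0, 1=1)
  d_1[0] = 0*1/2 + 1*5/6 = 5/6
  d_1[1] = 0*1/2 + 1*1/6 = 1/6
d_1 = (0=5/6, 1=1/6)
  d_2[0] = 5/6*1/2 + 1/6*5/6 = 5/9
  d_2[1] = 5/6*1/2 + 1/6*1/6 = 4/9
d_2 = (0=5/9, 1=4/9)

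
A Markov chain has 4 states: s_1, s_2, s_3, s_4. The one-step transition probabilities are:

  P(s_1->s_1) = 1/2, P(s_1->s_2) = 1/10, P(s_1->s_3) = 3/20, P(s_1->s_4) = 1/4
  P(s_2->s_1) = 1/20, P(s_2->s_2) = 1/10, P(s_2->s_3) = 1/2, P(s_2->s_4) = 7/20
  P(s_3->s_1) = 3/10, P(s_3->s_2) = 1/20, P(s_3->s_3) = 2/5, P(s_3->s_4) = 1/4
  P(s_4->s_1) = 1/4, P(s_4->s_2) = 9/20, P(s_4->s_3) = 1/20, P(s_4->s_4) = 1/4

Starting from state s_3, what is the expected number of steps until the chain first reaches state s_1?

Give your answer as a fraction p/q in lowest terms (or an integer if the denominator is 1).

Answer: 7280/1787

Derivation:
Let h_i = expected steps to first reach s_1 from state i.
Boundary: h_s_1 = 0.
First-step equations for the other states:
  h_s_2 = 1 + 1/20*h_s_1 + 1/10*h_s_2 + 1/2*h_s_3 + 7/20*h_s_4
  h_s_3 = 1 + 3/10*h_s_1 + 1/20*h_s_2 + 2/5*h_s_3 + 1/4*h_s_4
  h_s_4 = 1 + 1/4*h_s_1 + 9/20*h_s_2 + 1/20*h_s_3 + 1/4*h_s_4

Substituting h_s_1 = 0 and rearranging gives the linear system (I - Q) h = 1:
  [9/10, -1/2, -7/20] . (h_s_2, h_s_3, h_s_4) = 1
  [-1/20, 3/5, -1/4] . (h_s_2, h_s_3, h_s_4) = 1
  [-9/20, -1/20, 3/4] . (h_s_2, h_s_3, h_s_4) = 1

Solving yields:
  h_s_2 = 9320/1787
  h_s_3 = 7280/1787
  h_s_4 = 8460/1787

Starting state is s_3, so the expected hitting time is h_s_3 = 7280/1787.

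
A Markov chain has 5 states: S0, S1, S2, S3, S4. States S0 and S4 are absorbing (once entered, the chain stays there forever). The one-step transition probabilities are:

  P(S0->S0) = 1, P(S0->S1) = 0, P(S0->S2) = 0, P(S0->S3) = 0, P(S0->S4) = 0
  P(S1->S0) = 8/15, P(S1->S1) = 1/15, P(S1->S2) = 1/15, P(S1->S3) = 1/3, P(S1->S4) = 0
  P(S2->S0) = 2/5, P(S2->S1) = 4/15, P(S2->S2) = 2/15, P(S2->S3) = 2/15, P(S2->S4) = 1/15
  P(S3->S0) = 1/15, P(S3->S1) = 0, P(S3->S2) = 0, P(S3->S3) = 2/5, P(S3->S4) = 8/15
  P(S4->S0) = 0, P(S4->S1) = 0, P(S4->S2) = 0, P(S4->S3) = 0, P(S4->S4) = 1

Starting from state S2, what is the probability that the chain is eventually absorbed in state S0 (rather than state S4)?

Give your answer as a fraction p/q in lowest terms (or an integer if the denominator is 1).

Let a_i = P(absorbed in S0 | start in state i).
Boundary conditions: a_S0 = 1, a_S4 = 0.
For each transient state i, a_i = sum_j P(i->j) * a_j:
  a_S1 = 8/15*a_S0 + 1/15*a_S1 + 1/15*a_S2 + 1/3*a_S3 + 0*a_S4
  a_S2 = 2/5*a_S0 + 4/15*a_S1 + 2/15*a_S2 + 2/15*a_S3 + 1/15*a_S4
  a_S3 = 1/15*a_S0 + 0*a_S1 + 0*a_S2 + 2/5*a_S3 + 8/15*a_S4

Substituting a_S0 = 1 and a_S4 = 0, rearrange to (I - Q) a = r where r[i] = P(i -> S0):
  [14/15, -1/15, -1/3] . (a_S1, a_S2, a_S3) = 8/15
  [-4/15, 13/15, -2/15] . (a_S1, a_S2, a_S3) = 2/5
  [0, 0, 3/5] . (a_S1, a_S2, a_S3) = 1/15

Solving yields:
  a_S1 = 1057/1602
  a_S2 = 182/267
  a_S3 = 1/9

Starting state is S2, so the absorption probability is a_S2 = 182/267.

Answer: 182/267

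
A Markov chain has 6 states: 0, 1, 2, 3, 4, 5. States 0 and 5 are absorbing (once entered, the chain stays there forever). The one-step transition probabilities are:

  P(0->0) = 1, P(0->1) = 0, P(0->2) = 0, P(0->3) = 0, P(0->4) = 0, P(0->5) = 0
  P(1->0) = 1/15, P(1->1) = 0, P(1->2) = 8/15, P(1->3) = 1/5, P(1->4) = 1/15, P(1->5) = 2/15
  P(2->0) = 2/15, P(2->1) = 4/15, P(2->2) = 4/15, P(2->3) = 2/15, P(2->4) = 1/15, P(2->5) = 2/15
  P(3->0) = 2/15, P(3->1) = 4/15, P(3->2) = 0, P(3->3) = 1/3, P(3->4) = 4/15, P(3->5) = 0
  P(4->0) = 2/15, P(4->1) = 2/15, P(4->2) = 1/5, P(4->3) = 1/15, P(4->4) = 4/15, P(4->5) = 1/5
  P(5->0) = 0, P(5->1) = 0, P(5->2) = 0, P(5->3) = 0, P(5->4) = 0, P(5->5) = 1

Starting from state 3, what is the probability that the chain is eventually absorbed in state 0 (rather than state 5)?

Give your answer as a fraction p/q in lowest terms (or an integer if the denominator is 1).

Answer: 19/33

Derivation:
Let a_i = P(absorbed in 0 | start in state i).
Boundary conditions: a_0 = 1, a_5 = 0.
For each transient state i, a_i = sum_j P(i->j) * a_j:
  a_1 = 1/15*a_0 + 0*a_1 + 8/15*a_2 + 1/5*a_3 + 1/15*a_4 + 2/15*a_5
  a_2 = 2/15*a_0 + 4/15*a_1 + 4/15*a_2 + 2/15*a_3 + 1/15*a_4 + 2/15*a_5
  a_3 = 2/15*a_0 + 4/15*a_1 + 0*a_2 + 1/3*a_3 + 4/15*a_4 + 0*a_5
  a_4 = 2/15*a_0 + 2/15*a_1 + 1/5*a_2 + 1/15*a_3 + 4/15*a_4 + 1/5*a_5

Substituting a_0 = 1 and a_5 = 0, rearrange to (I - Q) a = r where r[i] = P(i -> 0):
  [1, -8/15, -1/5, -1/15] . (a_1, a_2, a_3, a_4) = 1/15
  [-4/15, 11/15, -2/15, -1/15] . (a_1, a_2, a_3, a_4) = 2/15
  [-4/15, 0, 2/3, -4/15] . (a_1, a_2, a_3, a_4) = 2/15
  [-2/15, -1/5, -1/15, 11/15] . (a_1, a_2, a_3, a_4) = 2/15

Solving yields:
  a_1 = 2411/5016
  a_2 = 841/1672
  a_3 = 19/33
  a_4 = 767/1672

Starting state is 3, so the absorption probability is a_3 = 19/33.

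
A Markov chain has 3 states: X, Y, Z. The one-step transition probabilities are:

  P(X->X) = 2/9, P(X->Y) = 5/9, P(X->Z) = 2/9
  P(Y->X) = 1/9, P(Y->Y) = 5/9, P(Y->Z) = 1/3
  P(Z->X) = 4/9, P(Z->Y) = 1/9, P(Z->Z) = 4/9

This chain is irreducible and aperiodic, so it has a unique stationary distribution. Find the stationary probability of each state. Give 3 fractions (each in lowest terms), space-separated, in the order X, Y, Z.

The stationary distribution satisfies pi = pi * P, i.e.:
  pi_X = 2/9*pi_X + 1/9*pi_Y + 4/9*pi_Z
  pi_Y = 5/9*pi_X + 5/9*pi_Y + 1/9*pi_Z
  pi_Z = 2/9*pi_X + 1/3*pi_Y + 4/9*pi_Z
with normalization: pi_X + pi_Y + pi_Z = 1.

Using the first 2 balance equations plus normalization, the linear system A*pi = b is:
  [-7/9, 1/9, 4/9] . pi = 0
  [5/9, -4/9, 1/9] . pi = 0
  [1, 1, 1] . pi = 1

Solving yields:
  pi_X = 17/67
  pi_Y = 27/67
  pi_Z = 23/67

Verification (pi * P):
  17/67*2/9 + 27/67*1/9 + 23/67*4/9 = 17/67 = pi_X  (ok)
  17/67*5/9 + 27/67*5/9 + 23/67*1/9 = 27/67 = pi_Y  (ok)
  17/67*2/9 + 27/67*1/3 + 23/67*4/9 = 23/67 = pi_Z  (ok)

Answer: 17/67 27/67 23/67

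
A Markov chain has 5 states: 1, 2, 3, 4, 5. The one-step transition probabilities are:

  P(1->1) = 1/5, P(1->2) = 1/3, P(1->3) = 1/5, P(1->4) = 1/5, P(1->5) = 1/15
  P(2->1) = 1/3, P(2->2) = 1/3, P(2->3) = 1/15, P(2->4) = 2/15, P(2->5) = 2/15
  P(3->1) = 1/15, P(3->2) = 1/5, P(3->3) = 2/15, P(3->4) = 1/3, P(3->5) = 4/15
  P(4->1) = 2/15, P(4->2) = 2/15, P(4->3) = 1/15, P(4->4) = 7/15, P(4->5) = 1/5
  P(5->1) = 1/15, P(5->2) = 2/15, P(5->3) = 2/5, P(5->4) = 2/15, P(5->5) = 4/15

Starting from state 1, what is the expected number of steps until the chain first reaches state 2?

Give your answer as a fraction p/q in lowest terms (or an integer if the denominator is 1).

Answer: 10375/2232

Derivation:
Let h_i = expected steps to first reach 2 from state i.
Boundary: h_2 = 0.
First-step equations for the other states:
  h_1 = 1 + 1/5*h_1 + 1/3*h_2 + 1/5*h_3 + 1/5*h_4 + 1/15*h_5
  h_3 = 1 + 1/15*h_1 + 1/5*h_2 + 2/15*h_3 + 1/3*h_4 + 4/15*h_5
  h_4 = 1 + 2/15*h_1 + 2/15*h_2 + 1/15*h_3 + 7/15*h_4 + 1/5*h_5
  h_5 = 1 + 1/15*h_1 + 2/15*h_2 + 2/5*h_3 + 2/15*h_4 + 4/15*h_5

Substituting h_2 = 0 and rearranging gives the linear system (I - Q) h = 1:
  [4/5, -1/5, -1/5, -1/15] . (h_1, h_3, h_4, h_5) = 1
  [-1/15, 13/15, -1/3, -4/15] . (h_1, h_3, h_4, h_5) = 1
  [-2/15, -1/15, 8/15, -1/5] . (h_1, h_3, h_4, h_5) = 1
  [-1/15, -2/5, -2/15, 11/15] . (h_1, h_3, h_4, h_5) = 1

Solving yields:
  h_1 = 10375/2232
  h_3 = 4195/744
  h_4 = 215/36
  h_5 = 1475/248

Starting state is 1, so the expected hitting time is h_1 = 10375/2232.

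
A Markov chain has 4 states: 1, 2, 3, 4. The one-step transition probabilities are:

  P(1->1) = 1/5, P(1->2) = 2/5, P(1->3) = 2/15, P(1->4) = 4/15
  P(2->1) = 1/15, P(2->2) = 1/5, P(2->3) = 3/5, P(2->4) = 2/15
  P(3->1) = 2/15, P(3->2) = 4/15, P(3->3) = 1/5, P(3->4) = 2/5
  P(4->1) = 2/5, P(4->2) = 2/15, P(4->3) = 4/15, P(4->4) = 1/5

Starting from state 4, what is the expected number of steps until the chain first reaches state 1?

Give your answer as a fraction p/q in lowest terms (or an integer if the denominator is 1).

Answer: 321/82

Derivation:
Let h_i = expected steps to first reach 1 from state i.
Boundary: h_1 = 0.
First-step equations for the other states:
  h_2 = 1 + 1/15*h_1 + 1/5*h_2 + 3/5*h_3 + 2/15*h_4
  h_3 = 1 + 2/15*h_1 + 4/15*h_2 + 1/5*h_3 + 2/5*h_4
  h_4 = 1 + 2/5*h_1 + 2/15*h_2 + 4/15*h_3 + 1/5*h_4

Substituting h_1 = 0 and rearranging gives the linear system (I - Q) h = 1:
  [4/5, -3/5, -2/15] . (h_2, h_3, h_4) = 1
  [-4/15, 4/5, -2/5] . (h_2, h_3, h_4) = 1
  [-2/15, -4/15, 4/5] . (h_2, h_3, h_4) = 1

Solving yields:
  h_2 = 471/82
  h_3 = 210/41
  h_4 = 321/82

Starting state is 4, so the expected hitting time is h_4 = 321/82.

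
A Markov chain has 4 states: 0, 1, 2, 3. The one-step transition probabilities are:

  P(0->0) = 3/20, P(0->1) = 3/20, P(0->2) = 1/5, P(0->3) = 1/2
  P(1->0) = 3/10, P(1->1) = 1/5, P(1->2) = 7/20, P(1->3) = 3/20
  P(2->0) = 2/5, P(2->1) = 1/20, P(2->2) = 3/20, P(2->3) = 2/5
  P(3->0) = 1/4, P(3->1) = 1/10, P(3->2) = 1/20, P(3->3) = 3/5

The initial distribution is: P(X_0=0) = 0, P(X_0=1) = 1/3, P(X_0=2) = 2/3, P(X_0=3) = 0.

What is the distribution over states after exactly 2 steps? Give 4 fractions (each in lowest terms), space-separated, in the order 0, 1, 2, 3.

Propagating the distribution step by step (d_{t+1} = d_t * P):
d_0 = (0=0, 1=1/3, 2=2/3, 3=0)
  d_1[0] = 0*3/20 + 1/3*3/10 + 2/3*2/5 + 0*1/4 = 11/30
  d_1[1] = 0*3/20 + 1/3*1/5 + 2/3*1/20 + 0*1/10 = 1/10
  d_1[2] = 0*1/5 + 1/3*7/20 + 2/3*3/20 + 0*1/20 = 13/60
  d_1[3] = 0*1/2 + 1/3*3/20 + 2/3*2/5 + 0*3/5 = 19/60
d_1 = (0=11/30, 1=1/10, 2=13/60, 3=19/60)
  d_2[0] = 11/30*3/20 + 1/10*3/10 + 13/60*2/5 + 19/60*1/4 = 301/1200
  d_2[1] = 11/30*3/20 + 1/10*1/5 + 13/60*1/20 + 19/60*1/10 = 47/400
  d_2[2] = 11/30*1/5 + 1/10*7/20 + 13/60*3/20 + 19/60*1/20 = 47/300
  d_2[3] = 11/30*1/2 + 1/10*3/20 + 13/60*2/5 + 19/60*3/5 = 19/40
d_2 = (0=301/1200, 1=47/400, 2=47/300, 3=19/40)

Answer: 301/1200 47/400 47/300 19/40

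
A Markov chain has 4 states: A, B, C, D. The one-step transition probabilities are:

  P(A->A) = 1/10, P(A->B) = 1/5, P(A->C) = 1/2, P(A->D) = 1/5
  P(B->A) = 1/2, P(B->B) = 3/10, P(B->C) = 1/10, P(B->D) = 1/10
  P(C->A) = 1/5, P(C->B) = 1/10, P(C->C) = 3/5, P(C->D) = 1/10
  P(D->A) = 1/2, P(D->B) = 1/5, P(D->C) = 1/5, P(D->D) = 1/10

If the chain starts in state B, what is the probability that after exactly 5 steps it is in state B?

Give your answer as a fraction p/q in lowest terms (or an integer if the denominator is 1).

Computing P^5 by repeated multiplication:
P^1 =
  A: [1/10, 1/5, 1/2, 1/5]
  B: [1/2, 3/10, 1/10, 1/10]
  C: [1/5, 1/10, 3/5, 1/10]
  D: [1/2, 1/5, 1/5, 1/10]
P^2 =
  A: [31/100, 17/100, 41/100, 11/100]
  B: [27/100, 11/50, 9/25, 3/20]
  C: [6/25, 3/20, 49/100, 3/25]
  D: [6/25, 1/5, 41/100, 3/20]
P^3 =
  A: [253/1000, 22/125, 11/25, 131/1000]
  B: [71/250, 93/500, 403/1000, 127/1000]
  C: [257/1000, 83/500, 453/1000, 31/250]
  D: [281/1000, 179/1000, 52/125, 31/250]
P^4 =
  A: [667/2500, 217/1250, 4343/10000, 1253/10000]
  B: [531/2000, 1783/10000, 2139/5000, 321/2500]
  C: [2613/10000, 1713/10000, 4417/10000, 1257/10000]
  D: [657/2500, 1763/10000, 541/1250, 1281/10000]
P^5 =
  A: [26299/100000, 17393/100000, 1091/2500, 3167/25000]
  B: [13273/50000, 3501/20000, 21647/50000, 2531/20000]
  C: [26297/100000, 1081/6250, 21897/50000, 12613/100000]
  D: [3313/12500, 3487/20000, 43433/100000, 3157/25000]

(P^5)[B -> B] = 3501/20000

Answer: 3501/20000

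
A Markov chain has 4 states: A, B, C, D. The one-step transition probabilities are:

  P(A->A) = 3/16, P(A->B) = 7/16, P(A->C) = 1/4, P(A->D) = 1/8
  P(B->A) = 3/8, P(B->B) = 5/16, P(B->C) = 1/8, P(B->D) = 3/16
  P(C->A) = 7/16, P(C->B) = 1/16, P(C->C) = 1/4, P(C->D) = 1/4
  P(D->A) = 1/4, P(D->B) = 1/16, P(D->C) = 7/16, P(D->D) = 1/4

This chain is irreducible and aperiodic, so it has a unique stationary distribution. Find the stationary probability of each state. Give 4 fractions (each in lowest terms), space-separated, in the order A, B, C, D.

The stationary distribution satisfies pi = pi * P, i.e.:
  pi_A = 3/16*pi_A + 3/8*pi_B + 7/16*pi_C + 1/4*pi_D
  pi_B = 7/16*pi_A + 5/16*pi_B + 1/16*pi_C + 1/16*pi_D
  pi_C = 1/4*pi_A + 1/8*pi_B + 1/4*pi_C + 7/16*pi_D
  pi_D = 1/8*pi_A + 3/16*pi_B + 1/4*pi_C + 1/4*pi_D
with normalization: pi_A + pi_B + pi_C + pi_D = 1.

Using the first 3 balance equations plus normalization, the linear system A*pi = b is:
  [-13/16, 3/8, 7/16, 1/4] . pi = 0
  [7/16, -11/16, 1/16, 1/16] . pi = 0
  [1/4, 1/8, -3/4, 7/16] . pi = 0
  [1, 1, 1, 1] . pi = 1

Solving yields:
  pi_A = 1187/3846
  pi_B = 457/1923
  pi_C = 989/3846
  pi_D = 126/641

Verification (pi * P):
  1187/3846*3/16 + 457/1923*3/8 + 989/3846*7/16 + 126/641*1/4 = 1187/3846 = pi_A  (ok)
  1187/3846*7/16 + 457/1923*5/16 + 989/3846*1/16 + 126/641*1/16 = 457/1923 = pi_B  (ok)
  1187/3846*1/4 + 457/1923*1/8 + 989/3846*1/4 + 126/641*7/16 = 989/3846 = pi_C  (ok)
  1187/3846*1/8 + 457/1923*3/16 + 989/3846*1/4 + 126/641*1/4 = 126/641 = pi_D  (ok)

Answer: 1187/3846 457/1923 989/3846 126/641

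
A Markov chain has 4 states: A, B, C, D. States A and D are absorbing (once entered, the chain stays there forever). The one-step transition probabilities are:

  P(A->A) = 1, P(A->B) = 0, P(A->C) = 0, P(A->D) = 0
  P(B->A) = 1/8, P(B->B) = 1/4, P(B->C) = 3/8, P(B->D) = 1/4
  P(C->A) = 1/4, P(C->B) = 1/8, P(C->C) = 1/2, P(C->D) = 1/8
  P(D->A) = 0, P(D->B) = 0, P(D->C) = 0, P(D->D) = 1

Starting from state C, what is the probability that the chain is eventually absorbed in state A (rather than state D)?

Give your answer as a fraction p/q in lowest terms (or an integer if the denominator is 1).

Answer: 13/21

Derivation:
Let a_i = P(absorbed in A | start in state i).
Boundary conditions: a_A = 1, a_D = 0.
For each transient state i, a_i = sum_j P(i->j) * a_j:
  a_B = 1/8*a_A + 1/4*a_B + 3/8*a_C + 1/4*a_D
  a_C = 1/4*a_A + 1/8*a_B + 1/2*a_C + 1/8*a_D

Substituting a_A = 1 and a_D = 0, rearrange to (I - Q) a = r where r[i] = P(i -> A):
  [3/4, -3/8] . (a_B, a_C) = 1/8
  [-1/8, 1/2] . (a_B, a_C) = 1/4

Solving yields:
  a_B = 10/21
  a_C = 13/21

Starting state is C, so the absorption probability is a_C = 13/21.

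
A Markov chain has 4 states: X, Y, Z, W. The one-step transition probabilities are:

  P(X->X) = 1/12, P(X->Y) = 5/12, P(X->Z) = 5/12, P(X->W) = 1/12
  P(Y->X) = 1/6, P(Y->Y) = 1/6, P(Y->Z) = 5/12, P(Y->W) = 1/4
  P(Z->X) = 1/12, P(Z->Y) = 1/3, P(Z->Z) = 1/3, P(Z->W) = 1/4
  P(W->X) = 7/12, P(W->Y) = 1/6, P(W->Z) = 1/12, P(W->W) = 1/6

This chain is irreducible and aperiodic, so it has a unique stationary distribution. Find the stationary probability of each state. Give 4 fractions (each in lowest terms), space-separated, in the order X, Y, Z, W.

Answer: 96/467 127/467 151/467 93/467

Derivation:
The stationary distribution satisfies pi = pi * P, i.e.:
  pi_X = 1/12*pi_X + 1/6*pi_Y + 1/12*pi_Z + 7/12*pi_W
  pi_Y = 5/12*pi_X + 1/6*pi_Y + 1/3*pi_Z + 1/6*pi_W
  pi_Z = 5/12*pi_X + 5/12*pi_Y + 1/3*pi_Z + 1/12*pi_W
  pi_W = 1/12*pi_X + 1/4*pi_Y + 1/4*pi_Z + 1/6*pi_W
with normalization: pi_X + pi_Y + pi_Z + pi_W = 1.

Using the first 3 balance equations plus normalization, the linear system A*pi = b is:
  [-11/12, 1/6, 1/12, 7/12] . pi = 0
  [5/12, -5/6, 1/3, 1/6] . pi = 0
  [5/12, 5/12, -2/3, 1/12] . pi = 0
  [1, 1, 1, 1] . pi = 1

Solving yields:
  pi_X = 96/467
  pi_Y = 127/467
  pi_Z = 151/467
  pi_W = 93/467

Verification (pi * P):
  96/467*1/12 + 127/467*1/6 + 151/467*1/12 + 93/467*7/12 = 96/467 = pi_X  (ok)
  96/467*5/12 + 127/467*1/6 + 151/467*1/3 + 93/467*1/6 = 127/467 = pi_Y  (ok)
  96/467*5/12 + 127/467*5/12 + 151/467*1/3 + 93/467*1/12 = 151/467 = pi_Z  (ok)
  96/467*1/12 + 127/467*1/4 + 151/467*1/4 + 93/467*1/6 = 93/467 = pi_W  (ok)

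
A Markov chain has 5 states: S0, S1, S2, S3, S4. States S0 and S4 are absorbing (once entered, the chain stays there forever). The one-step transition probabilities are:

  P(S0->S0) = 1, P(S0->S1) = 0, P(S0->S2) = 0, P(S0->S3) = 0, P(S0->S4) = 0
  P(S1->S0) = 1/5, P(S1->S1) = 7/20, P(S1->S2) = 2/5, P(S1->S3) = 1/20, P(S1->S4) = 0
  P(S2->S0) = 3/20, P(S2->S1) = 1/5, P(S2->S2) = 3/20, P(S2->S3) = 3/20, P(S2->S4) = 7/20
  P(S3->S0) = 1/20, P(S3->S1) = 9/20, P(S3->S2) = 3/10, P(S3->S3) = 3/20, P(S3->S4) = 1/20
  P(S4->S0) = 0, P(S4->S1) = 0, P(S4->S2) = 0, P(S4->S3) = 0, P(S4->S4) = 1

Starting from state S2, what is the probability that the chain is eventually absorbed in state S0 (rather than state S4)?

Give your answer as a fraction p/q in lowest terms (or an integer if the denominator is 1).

Let a_i = P(absorbed in S0 | start in state i).
Boundary conditions: a_S0 = 1, a_S4 = 0.
For each transient state i, a_i = sum_j P(i->j) * a_j:
  a_S1 = 1/5*a_S0 + 7/20*a_S1 + 2/5*a_S2 + 1/20*a_S3 + 0*a_S4
  a_S2 = 3/20*a_S0 + 1/5*a_S1 + 3/20*a_S2 + 3/20*a_S3 + 7/20*a_S4
  a_S3 = 1/20*a_S0 + 9/20*a_S1 + 3/10*a_S2 + 3/20*a_S3 + 1/20*a_S4

Substituting a_S0 = 1 and a_S4 = 0, rearrange to (I - Q) a = r where r[i] = P(i -> S0):
  [13/20, -2/5, -1/20] . (a_S1, a_S2, a_S3) = 1/5
  [-1/5, 17/20, -3/20] . (a_S1, a_S2, a_S3) = 3/20
  [-9/20, -3/10, 17/20] . (a_S1, a_S2, a_S3) = 1/20

Solving yields:
  a_S1 = 517/862
  a_S2 = 353/862
  a_S3 = 449/862

Starting state is S2, so the absorption probability is a_S2 = 353/862.

Answer: 353/862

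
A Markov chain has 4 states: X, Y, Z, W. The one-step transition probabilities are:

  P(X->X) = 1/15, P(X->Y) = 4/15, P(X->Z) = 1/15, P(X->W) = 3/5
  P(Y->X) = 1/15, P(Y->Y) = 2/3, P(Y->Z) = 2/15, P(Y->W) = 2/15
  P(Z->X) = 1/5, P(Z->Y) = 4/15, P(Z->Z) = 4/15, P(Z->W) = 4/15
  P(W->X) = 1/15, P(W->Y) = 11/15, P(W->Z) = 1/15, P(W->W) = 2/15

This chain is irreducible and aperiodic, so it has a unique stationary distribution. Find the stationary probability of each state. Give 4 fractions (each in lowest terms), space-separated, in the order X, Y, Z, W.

Answer: 253/2999 1777/2999 398/2999 571/2999

Derivation:
The stationary distribution satisfies pi = pi * P, i.e.:
  pi_X = 1/15*pi_X + 1/15*pi_Y + 1/5*pi_Z + 1/15*pi_W
  pi_Y = 4/15*pi_X + 2/3*pi_Y + 4/15*pi_Z + 11/15*pi_W
  pi_Z = 1/15*pi_X + 2/15*pi_Y + 4/15*pi_Z + 1/15*pi_W
  pi_W = 3/5*pi_X + 2/15*pi_Y + 4/15*pi_Z + 2/15*pi_W
with normalization: pi_X + pi_Y + pi_Z + pi_W = 1.

Using the first 3 balance equations plus normalization, the linear system A*pi = b is:
  [-14/15, 1/15, 1/5, 1/15] . pi = 0
  [4/15, -1/3, 4/15, 11/15] . pi = 0
  [1/15, 2/15, -11/15, 1/15] . pi = 0
  [1, 1, 1, 1] . pi = 1

Solving yields:
  pi_X = 253/2999
  pi_Y = 1777/2999
  pi_Z = 398/2999
  pi_W = 571/2999

Verification (pi * P):
  253/2999*1/15 + 1777/2999*1/15 + 398/2999*1/5 + 571/2999*1/15 = 253/2999 = pi_X  (ok)
  253/2999*4/15 + 1777/2999*2/3 + 398/2999*4/15 + 571/2999*11/15 = 1777/2999 = pi_Y  (ok)
  253/2999*1/15 + 1777/2999*2/15 + 398/2999*4/15 + 571/2999*1/15 = 398/2999 = pi_Z  (ok)
  253/2999*3/5 + 1777/2999*2/15 + 398/2999*4/15 + 571/2999*2/15 = 571/2999 = pi_W  (ok)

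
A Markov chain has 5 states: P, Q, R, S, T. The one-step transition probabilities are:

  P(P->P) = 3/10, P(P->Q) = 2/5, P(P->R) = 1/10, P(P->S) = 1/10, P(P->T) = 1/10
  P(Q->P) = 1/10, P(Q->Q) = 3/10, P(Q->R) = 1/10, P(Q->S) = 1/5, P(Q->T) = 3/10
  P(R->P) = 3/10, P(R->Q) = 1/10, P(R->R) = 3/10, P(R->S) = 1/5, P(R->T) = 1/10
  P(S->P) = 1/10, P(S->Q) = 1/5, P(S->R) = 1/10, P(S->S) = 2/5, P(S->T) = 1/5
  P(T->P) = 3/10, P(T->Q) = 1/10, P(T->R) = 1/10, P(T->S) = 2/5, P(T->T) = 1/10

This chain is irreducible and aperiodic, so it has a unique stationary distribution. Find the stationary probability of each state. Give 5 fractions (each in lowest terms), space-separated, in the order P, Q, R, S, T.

Answer: 325/1628 95/407 1/8 437/1628 565/3256

Derivation:
The stationary distribution satisfies pi = pi * P, i.e.:
  pi_P = 3/10*pi_P + 1/10*pi_Q + 3/10*pi_R + 1/10*pi_S + 3/10*pi_T
  pi_Q = 2/5*pi_P + 3/10*pi_Q + 1/10*pi_R + 1/5*pi_S + 1/10*pi_T
  pi_R = 1/10*pi_P + 1/10*pi_Q + 3/10*pi_R + 1/10*pi_S + 1/10*pi_T
  pi_S = 1/10*pi_P + 1/5*pi_Q + 1/5*pi_R + 2/5*pi_S + 2/5*pi_T
  pi_T = 1/10*pi_P + 3/10*pi_Q + 1/10*pi_R + 1/5*pi_S + 1/10*pi_T
with normalization: pi_P + pi_Q + pi_R + pi_S + pi_T = 1.

Using the first 4 balance equations plus normalization, the linear system A*pi = b is:
  [-7/10, 1/10, 3/10, 1/10, 3/10] . pi = 0
  [2/5, -7/10, 1/10, 1/5, 1/10] . pi = 0
  [1/10, 1/10, -7/10, 1/10, 1/10] . pi = 0
  [1/10, 1/5, 1/5, -3/5, 2/5] . pi = 0
  [1, 1, 1, 1, 1] . pi = 1

Solving yields:
  pi_P = 325/1628
  pi_Q = 95/407
  pi_R = 1/8
  pi_S = 437/1628
  pi_T = 565/3256

Verification (pi * P):
  325/1628*3/10 + 95/407*1/10 + 1/8*3/10 + 437/1628*1/10 + 565/3256*3/10 = 325/1628 = pi_P  (ok)
  325/1628*2/5 + 95/407*3/10 + 1/8*1/10 + 437/1628*1/5 + 565/3256*1/10 = 95/407 = pi_Q  (ok)
  325/1628*1/10 + 95/407*1/10 + 1/8*3/10 + 437/1628*1/10 + 565/3256*1/10 = 1/8 = pi_R  (ok)
  325/1628*1/10 + 95/407*1/5 + 1/8*1/5 + 437/1628*2/5 + 565/3256*2/5 = 437/1628 = pi_S  (ok)
  325/1628*1/10 + 95/407*3/10 + 1/8*1/10 + 437/1628*1/5 + 565/3256*1/10 = 565/3256 = pi_T  (ok)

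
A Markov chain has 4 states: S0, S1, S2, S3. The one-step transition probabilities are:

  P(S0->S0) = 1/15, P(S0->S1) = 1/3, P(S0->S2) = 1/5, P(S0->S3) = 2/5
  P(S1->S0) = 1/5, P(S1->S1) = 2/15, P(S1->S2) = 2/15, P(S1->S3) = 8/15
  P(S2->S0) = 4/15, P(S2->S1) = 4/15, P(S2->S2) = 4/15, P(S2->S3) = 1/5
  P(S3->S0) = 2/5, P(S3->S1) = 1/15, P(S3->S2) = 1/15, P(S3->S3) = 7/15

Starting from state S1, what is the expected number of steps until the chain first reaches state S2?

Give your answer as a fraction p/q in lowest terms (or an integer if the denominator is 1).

Let h_i = expected steps to first reach S2 from state i.
Boundary: h_S2 = 0.
First-step equations for the other states:
  h_S0 = 1 + 1/15*h_S0 + 1/3*h_S1 + 1/5*h_S2 + 2/5*h_S3
  h_S1 = 1 + 1/5*h_S0 + 2/15*h_S1 + 2/15*h_S2 + 8/15*h_S3
  h_S3 = 1 + 2/5*h_S0 + 1/15*h_S1 + 1/15*h_S2 + 7/15*h_S3

Substituting h_S2 = 0 and rearranging gives the linear system (I - Q) h = 1:
  [14/15, -1/3, -2/5] . (h_S0, h_S1, h_S3) = 1
  [-1/5, 13/15, -8/15] . (h_S0, h_S1, h_S3) = 1
  [-2/5, -1/15, 8/15] . (h_S0, h_S1, h_S3) = 1

Solving yields:
  h_S0 = 650/83
  h_S1 = 695/83
  h_S3 = 730/83

Starting state is S1, so the expected hitting time is h_S1 = 695/83.

Answer: 695/83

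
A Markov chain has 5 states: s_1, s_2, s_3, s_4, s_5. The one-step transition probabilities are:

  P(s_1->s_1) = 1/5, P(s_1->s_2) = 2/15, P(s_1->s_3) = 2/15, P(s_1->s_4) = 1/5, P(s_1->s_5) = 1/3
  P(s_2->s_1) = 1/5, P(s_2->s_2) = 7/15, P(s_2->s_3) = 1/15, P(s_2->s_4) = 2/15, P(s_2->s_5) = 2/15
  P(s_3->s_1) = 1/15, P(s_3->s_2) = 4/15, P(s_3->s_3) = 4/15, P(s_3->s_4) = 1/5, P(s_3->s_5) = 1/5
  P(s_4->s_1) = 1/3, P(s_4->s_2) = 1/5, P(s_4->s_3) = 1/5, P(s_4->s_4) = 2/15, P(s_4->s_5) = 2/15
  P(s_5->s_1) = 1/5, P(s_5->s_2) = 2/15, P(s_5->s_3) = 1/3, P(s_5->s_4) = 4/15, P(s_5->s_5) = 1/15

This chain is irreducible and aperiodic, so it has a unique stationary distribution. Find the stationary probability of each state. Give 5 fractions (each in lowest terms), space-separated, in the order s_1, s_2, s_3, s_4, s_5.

The stationary distribution satisfies pi = pi * P, i.e.:
  pi_s_1 = 1/5*pi_s_1 + 1/5*pi_s_2 + 1/15*pi_s_3 + 1/3*pi_s_4 + 1/5*pi_s_5
  pi_s_2 = 2/15*pi_s_1 + 7/15*pi_s_2 + 4/15*pi_s_3 + 1/5*pi_s_4 + 2/15*pi_s_5
  pi_s_3 = 2/15*pi_s_1 + 1/15*pi_s_2 + 4/15*pi_s_3 + 1/5*pi_s_4 + 1/3*pi_s_5
  pi_s_4 = 1/5*pi_s_1 + 2/15*pi_s_2 + 1/5*pi_s_3 + 2/15*pi_s_4 + 4/15*pi_s_5
  pi_s_5 = 1/3*pi_s_1 + 2/15*pi_s_2 + 1/5*pi_s_3 + 2/15*pi_s_4 + 1/15*pi_s_5
with normalization: pi_s_1 + pi_s_2 + pi_s_3 + pi_s_4 + pi_s_5 = 1.

Using the first 4 balance equations plus normalization, the linear system A*pi = b is:
  [-4/5, 1/5, 1/15, 1/3, 1/5] . pi = 0
  [2/15, -8/15, 4/15, 1/5, 2/15] . pi = 0
  [2/15, 1/15, -11/15, 1/5, 1/3] . pi = 0
  [1/5, 2/15, 1/5, -13/15, 4/15] . pi = 0
  [1, 1, 1, 1, 1] . pi = 1

Solving yields:
  pi_s_1 = 699/3509
  pi_s_2 = 898/3509
  pi_s_3 = 661/3509
  pi_s_4 = 640/3509
  pi_s_5 = 611/3509

Verification (pi * P):
  699/3509*1/5 + 898/3509*1/5 + 661/3509*1/15 + 640/3509*1/3 + 611/3509*1/5 = 699/3509 = pi_s_1  (ok)
  699/3509*2/15 + 898/3509*7/15 + 661/3509*4/15 + 640/3509*1/5 + 611/3509*2/15 = 898/3509 = pi_s_2  (ok)
  699/3509*2/15 + 898/3509*1/15 + 661/3509*4/15 + 640/3509*1/5 + 611/3509*1/3 = 661/3509 = pi_s_3  (ok)
  699/3509*1/5 + 898/3509*2/15 + 661/3509*1/5 + 640/3509*2/15 + 611/3509*4/15 = 640/3509 = pi_s_4  (ok)
  699/3509*1/3 + 898/3509*2/15 + 661/3509*1/5 + 640/3509*2/15 + 611/3509*1/15 = 611/3509 = pi_s_5  (ok)

Answer: 699/3509 898/3509 661/3509 640/3509 611/3509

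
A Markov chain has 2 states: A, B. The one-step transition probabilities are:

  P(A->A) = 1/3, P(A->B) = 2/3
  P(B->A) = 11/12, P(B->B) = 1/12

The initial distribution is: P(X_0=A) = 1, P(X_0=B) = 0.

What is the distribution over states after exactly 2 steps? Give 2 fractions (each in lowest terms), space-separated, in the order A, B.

Propagating the distribution step by step (d_{t+1} = d_t * P):
d_0 = (A=1, B=0)
  d_1[A] = 1*1/3 + 0*11/12 = 1/3
  d_1[B] = 1*2/3 + 0*1/12 = 2/3
d_1 = (A=1/3, B=2/3)
  d_2[A] = 1/3*1/3 + 2/3*11/12 = 13/18
  d_2[B] = 1/3*2/3 + 2/3*1/12 = 5/18
d_2 = (A=13/18, B=5/18)

Answer: 13/18 5/18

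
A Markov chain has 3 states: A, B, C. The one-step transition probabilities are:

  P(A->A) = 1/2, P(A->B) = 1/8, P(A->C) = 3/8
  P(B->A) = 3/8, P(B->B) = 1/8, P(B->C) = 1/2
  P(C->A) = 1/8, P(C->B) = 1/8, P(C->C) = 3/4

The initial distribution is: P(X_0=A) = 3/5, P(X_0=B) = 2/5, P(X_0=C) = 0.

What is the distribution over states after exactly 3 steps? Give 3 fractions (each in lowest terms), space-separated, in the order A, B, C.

Answer: 89/320 1/8 191/320

Derivation:
Propagating the distribution step by step (d_{t+1} = d_t * P):
d_0 = (A=3/5, B=2/5, C=0)
  d_1[A] = 3/5*1/2 + 2/5*3/8 + 0*1/8 = 9/20
  d_1[B] = 3/5*1/8 + 2/5*1/8 + 0*1/8 = 1/8
  d_1[C] = 3/5*3/8 + 2/5*1/2 + 0*3/4 = 17/40
d_1 = (A=9/20, B=1/8, C=17/40)
  d_2[A] = 9/20*1/2 + 1/8*3/8 + 17/40*1/8 = 13/40
  d_2[B] = 9/20*1/8 + 1/8*1/8 + 17/40*1/8 = 1/8
  d_2[C] = 9/20*3/8 + 1/8*1/2 + 17/40*3/4 = 11/20
d_2 = (A=13/40, B=1/8, C=11/20)
  d_3[A] = 13/40*1/2 + 1/8*3/8 + 11/20*1/8 = 89/320
  d_3[B] = 13/40*1/8 + 1/8*1/8 + 11/20*1/8 = 1/8
  d_3[C] = 13/40*3/8 + 1/8*1/2 + 11/20*3/4 = 191/320
d_3 = (A=89/320, B=1/8, C=191/320)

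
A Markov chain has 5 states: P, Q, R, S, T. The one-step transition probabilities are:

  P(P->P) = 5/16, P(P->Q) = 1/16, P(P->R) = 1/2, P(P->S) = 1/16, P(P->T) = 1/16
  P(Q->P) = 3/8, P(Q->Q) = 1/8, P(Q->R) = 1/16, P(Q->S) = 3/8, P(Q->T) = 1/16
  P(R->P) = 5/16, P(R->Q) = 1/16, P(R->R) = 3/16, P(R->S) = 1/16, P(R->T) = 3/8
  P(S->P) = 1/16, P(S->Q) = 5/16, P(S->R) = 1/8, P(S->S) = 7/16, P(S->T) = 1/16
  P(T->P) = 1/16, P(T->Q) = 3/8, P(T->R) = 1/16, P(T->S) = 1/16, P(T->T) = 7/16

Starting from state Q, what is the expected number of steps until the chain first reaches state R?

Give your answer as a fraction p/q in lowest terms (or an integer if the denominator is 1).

Let h_i = expected steps to first reach R from state i.
Boundary: h_R = 0.
First-step equations for the other states:
  h_P = 1 + 5/16*h_P + 1/16*h_Q + 1/2*h_R + 1/16*h_S + 1/16*h_T
  h_Q = 1 + 3/8*h_P + 1/8*h_Q + 1/16*h_R + 3/8*h_S + 1/16*h_T
  h_S = 1 + 1/16*h_P + 5/16*h_Q + 1/8*h_R + 7/16*h_S + 1/16*h_T
  h_T = 1 + 1/16*h_P + 3/8*h_Q + 1/16*h_R + 1/16*h_S + 7/16*h_T

Substituting h_R = 0 and rearranging gives the linear system (I - Q) h = 1:
  [11/16, -1/16, -1/16, -1/16] . (h_P, h_Q, h_S, h_T) = 1
  [-3/8, 7/8, -3/8, -1/16] . (h_P, h_Q, h_S, h_T) = 1
  [-1/16, -5/16, 9/16, -1/16] . (h_P, h_Q, h_S, h_T) = 1
  [-1/16, -3/8, -1/16, 9/16] . (h_P, h_Q, h_S, h_T) = 1

Solving yields:
  h_P = 2080/681
  h_Q = 3680/681
  h_S = 3968/681
  h_T = 4336/681

Starting state is Q, so the expected hitting time is h_Q = 3680/681.

Answer: 3680/681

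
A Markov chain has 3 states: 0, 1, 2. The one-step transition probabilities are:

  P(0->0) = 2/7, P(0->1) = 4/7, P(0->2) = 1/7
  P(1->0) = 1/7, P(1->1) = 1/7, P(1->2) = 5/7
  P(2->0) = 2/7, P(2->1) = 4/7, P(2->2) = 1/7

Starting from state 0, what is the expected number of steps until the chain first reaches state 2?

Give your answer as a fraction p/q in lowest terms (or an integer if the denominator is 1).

Answer: 35/13

Derivation:
Let h_i = expected steps to first reach 2 from state i.
Boundary: h_2 = 0.
First-step equations for the other states:
  h_0 = 1 + 2/7*h_0 + 4/7*h_1 + 1/7*h_2
  h_1 = 1 + 1/7*h_0 + 1/7*h_1 + 5/7*h_2

Substituting h_2 = 0 and rearranging gives the linear system (I - Q) h = 1:
  [5/7, -4/7] . (h_0, h_1) = 1
  [-1/7, 6/7] . (h_0, h_1) = 1

Solving yields:
  h_0 = 35/13
  h_1 = 21/13

Starting state is 0, so the expected hitting time is h_0 = 35/13.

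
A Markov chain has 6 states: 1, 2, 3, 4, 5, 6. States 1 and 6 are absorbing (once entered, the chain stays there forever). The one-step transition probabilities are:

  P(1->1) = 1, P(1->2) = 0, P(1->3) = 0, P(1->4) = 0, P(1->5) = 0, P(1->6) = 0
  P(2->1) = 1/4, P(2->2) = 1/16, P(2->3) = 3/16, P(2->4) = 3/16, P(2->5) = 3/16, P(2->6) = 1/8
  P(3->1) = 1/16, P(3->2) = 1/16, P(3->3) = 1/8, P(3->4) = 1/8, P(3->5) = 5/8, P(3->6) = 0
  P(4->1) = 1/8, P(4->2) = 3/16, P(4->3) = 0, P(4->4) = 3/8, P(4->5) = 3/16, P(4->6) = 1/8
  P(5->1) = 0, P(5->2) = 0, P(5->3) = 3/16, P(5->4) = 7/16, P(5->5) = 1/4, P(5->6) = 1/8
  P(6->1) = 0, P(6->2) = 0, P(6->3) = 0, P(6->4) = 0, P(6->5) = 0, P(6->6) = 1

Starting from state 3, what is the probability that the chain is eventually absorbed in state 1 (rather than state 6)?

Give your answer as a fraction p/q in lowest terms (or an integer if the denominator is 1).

Let a_i = P(absorbed in 1 | start in state i).
Boundary conditions: a_1 = 1, a_6 = 0.
For each transient state i, a_i = sum_j P(i->j) * a_j:
  a_2 = 1/4*a_1 + 1/16*a_2 + 3/16*a_3 + 3/16*a_4 + 3/16*a_5 + 1/8*a_6
  a_3 = 1/16*a_1 + 1/16*a_2 + 1/8*a_3 + 1/8*a_4 + 5/8*a_5 + 0*a_6
  a_4 = 1/8*a_1 + 3/16*a_2 + 0*a_3 + 3/8*a_4 + 3/16*a_5 + 1/8*a_6
  a_5 = 0*a_1 + 0*a_2 + 3/16*a_3 + 7/16*a_4 + 1/4*a_5 + 1/8*a_6

Substituting a_1 = 1 and a_6 = 0, rearrange to (I - Q) a = r where r[i] = P(i -> 1):
  [15/16, -3/16, -3/16, -3/16] . (a_2, a_3, a_4, a_5) = 1/4
  [-1/16, 7/8, -1/8, -5/8] . (a_2, a_3, a_4, a_5) = 1/16
  [-3/16, 0, 5/8, -3/16] . (a_2, a_3, a_4, a_5) = 1/8
  [0, -3/16, -7/16, 3/4] . (a_2, a_3, a_4, a_5) = 0

Solving yields:
  a_2 = 1117/2097
  a_3 = 962/2097
  a_4 = 334/699
  a_5 = 275/699

Starting state is 3, so the absorption probability is a_3 = 962/2097.

Answer: 962/2097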